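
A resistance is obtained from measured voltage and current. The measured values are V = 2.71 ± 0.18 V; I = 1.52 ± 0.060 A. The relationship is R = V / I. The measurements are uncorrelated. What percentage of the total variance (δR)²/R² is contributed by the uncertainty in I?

26.1%

(δR/R)² = (1·δV/V)² + (-1·δI/I)²
  V term: (1×0.0664)² = 0.00441
  I term: (-1×0.0395)² = 0.00156
Total = 0.00597. Share from I = 0.00156/0.00597 = 0.261.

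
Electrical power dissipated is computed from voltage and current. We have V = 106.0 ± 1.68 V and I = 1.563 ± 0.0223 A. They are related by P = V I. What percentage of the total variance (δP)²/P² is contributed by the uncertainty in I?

(δP/P)² = (1·δV/V)² + (1·δI/I)²
  V term: (1×0.0158)² = 0.000251
  I term: (1×0.0143)² = 0.000204
Total = 0.000455. Share from I = 0.000204/0.000455 = 0.448.

44.8%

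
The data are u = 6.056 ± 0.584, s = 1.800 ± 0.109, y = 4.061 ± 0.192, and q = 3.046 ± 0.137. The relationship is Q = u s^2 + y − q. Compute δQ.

3.05

Let p = u·s^2 = 19.62. δp/p = √((1·δu/u)² + (2·δs/s)²) = √(0.00930 + 0.0147) = 0.155, so δp = 3.04.
Q = p + y − q: δQ = √(δp² + δy² + δq²) = √(9.23 + 0.0369 + 0.0188) = 3.05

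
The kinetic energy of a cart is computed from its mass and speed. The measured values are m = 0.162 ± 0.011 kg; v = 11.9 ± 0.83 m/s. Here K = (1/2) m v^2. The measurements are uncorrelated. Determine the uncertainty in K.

Since K is a product/quotient, work with relative uncertainties:
  (1·δm/m)² = (1×0.0679)² = 0.00461;  (2·δv/v)² = (2×0.0697)² = 0.0195
δK/K = √(0.0241) = 0.155
K = 11.5 J, so δK = 0.155 × 11.5 = 1.78 J.

1.78 J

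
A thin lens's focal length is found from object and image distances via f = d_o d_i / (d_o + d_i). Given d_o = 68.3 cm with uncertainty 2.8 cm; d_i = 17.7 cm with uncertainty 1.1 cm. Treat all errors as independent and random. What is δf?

∂f/∂d_o = (d_i/(d_o+d_i))² = 0.0424;  ∂f/∂d_i = (d_o/(d_o+d_i))² = 0.631
δf = √((∂f/∂d_o · δd_o)² + (∂f/∂d_i · δd_i)²) = √(0.0141 + 0.481) = 0.704 cm

0.704 cm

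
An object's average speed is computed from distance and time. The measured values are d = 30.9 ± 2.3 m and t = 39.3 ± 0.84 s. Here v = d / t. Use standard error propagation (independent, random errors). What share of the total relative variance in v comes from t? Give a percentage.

7.62%

(δv/v)² = (1·δd/d)² + (-1·δt/t)²
  d term: (1×0.0744)² = 0.00554
  t term: (-1×0.0214)² = 0.000457
Total = 0.00600. Share from t = 0.000457/0.00600 = 0.0762.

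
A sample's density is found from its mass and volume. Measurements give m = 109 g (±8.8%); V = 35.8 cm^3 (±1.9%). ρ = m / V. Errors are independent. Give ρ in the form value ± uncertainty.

3.04 ± 0.274 g/cm^3

Relative error in a monomial: (δρ/ρ)² = Σ (nᵢ · δxᵢ/xᵢ)².
  (1·δm/m)² = (1×0.0880)² = 0.00774;  (-1·δV/V)² = (-1×0.0190)² = 0.000361
δρ/ρ = √(0.00811) = 0.0900
ρ = 3.04 g/cm^3, so δρ = 0.0900 × 3.04 = 0.274 g/cm^3.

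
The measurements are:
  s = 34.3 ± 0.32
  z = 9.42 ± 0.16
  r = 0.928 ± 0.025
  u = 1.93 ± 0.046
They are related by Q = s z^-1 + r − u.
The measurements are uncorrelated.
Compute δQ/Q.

Let p = s·z^-1 = 3.64. δp/p = √((1·δs/s)² + (-1·δz/z)²) = √(8.7e-05 + 0.000288) = 0.0194, so δp = 0.0706.
Q = p + r − u: δQ = √(δp² + δr² + δu²) = √(0.00498 + 0.000625 + 0.00212) = 0.0879
Q = 2.64, so δQ/Q = 0.0879/2.64 = 0.0333.

0.0333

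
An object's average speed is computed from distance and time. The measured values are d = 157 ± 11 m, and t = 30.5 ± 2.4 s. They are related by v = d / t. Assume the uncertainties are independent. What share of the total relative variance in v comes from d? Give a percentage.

44.2%

(δv/v)² = (1·δd/d)² + (-1·δt/t)²
  d term: (1×0.0701)² = 0.00491
  t term: (-1×0.0787)² = 0.00619
Total = 0.0111. Share from d = 0.00491/0.0111 = 0.442.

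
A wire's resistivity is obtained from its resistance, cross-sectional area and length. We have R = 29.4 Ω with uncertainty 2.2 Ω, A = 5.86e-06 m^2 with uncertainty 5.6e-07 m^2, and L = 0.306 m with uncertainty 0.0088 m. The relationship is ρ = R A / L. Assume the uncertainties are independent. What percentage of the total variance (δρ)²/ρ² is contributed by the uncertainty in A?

(δρ/ρ)² = (1·δR/R)² + (1·δA/A)² + (-1·δL/L)²
  R term: (1×0.0748)² = 0.00560
  A term: (1×0.0956)² = 0.00913
  L term: (-1×0.0288)² = 0.000827
Total = 0.0156. Share from A = 0.00913/0.0156 = 0.587.

58.7%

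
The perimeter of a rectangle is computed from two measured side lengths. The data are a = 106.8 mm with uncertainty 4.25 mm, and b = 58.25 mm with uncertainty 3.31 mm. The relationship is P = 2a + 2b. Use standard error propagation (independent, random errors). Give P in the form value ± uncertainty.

Sums and differences: (δP)² = Σ (cᵢ δxᵢ)².
  (2·δa)² = 72.2;  (2·δb)² = 43.8
δP = √(116) = 10.8 mm
P = 330.1 mm.

330.1 ± 10.8 mm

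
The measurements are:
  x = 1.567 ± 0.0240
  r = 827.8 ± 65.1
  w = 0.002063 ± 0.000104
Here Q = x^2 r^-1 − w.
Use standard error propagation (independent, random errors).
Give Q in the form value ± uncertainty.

0.0009033 ± 0.000271

Let p = x^2·r^-1 = 0.002966. δp/p = √((2·δx/x)² + (-1·δr/r)²) = √(0.000938 + 0.00618) = 0.0844, so δp = 0.000250.
Q = p − w: δQ = √(δp² + δw²) = √(6.27e-08 + 1.08e-08) = 0.000271
Q = 0.0009033.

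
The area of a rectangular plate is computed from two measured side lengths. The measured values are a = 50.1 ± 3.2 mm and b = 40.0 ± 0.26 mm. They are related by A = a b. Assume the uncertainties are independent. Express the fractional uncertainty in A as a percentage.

Relative error in a monomial: (δA/A)² = Σ (nᵢ · δxᵢ/xᵢ)².
  (1·δa/a)² = (1×0.0639)² = 0.00408;  (1·δb/b)² = (1×0.00650)² = 4.23e-05
δA/A = √(0.00412) = 0.0642

6.42%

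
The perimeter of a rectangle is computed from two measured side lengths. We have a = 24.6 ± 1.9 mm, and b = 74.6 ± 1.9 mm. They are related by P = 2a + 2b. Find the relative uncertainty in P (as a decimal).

0.0271

Sums and differences: (δP)² = Σ (cᵢ δxᵢ)².
  (2·δa)² = 14.4;  (2·δb)² = 14.4
δP = √(28.9) = 5.37 mm
P = 198 mm, so δP/P = 5.37/198 = 0.0271.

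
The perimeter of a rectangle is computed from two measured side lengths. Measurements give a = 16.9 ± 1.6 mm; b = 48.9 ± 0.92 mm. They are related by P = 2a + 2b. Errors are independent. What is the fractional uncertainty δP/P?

Absolute uncertainties add in quadrature for a linear combination:
  (2·δa)² = 10.2;  (2·δb)² = 3.39
δP = √(13.6) = 3.69 mm
P = 132 mm, so δP/P = 3.69/132 = 0.0280.

0.0280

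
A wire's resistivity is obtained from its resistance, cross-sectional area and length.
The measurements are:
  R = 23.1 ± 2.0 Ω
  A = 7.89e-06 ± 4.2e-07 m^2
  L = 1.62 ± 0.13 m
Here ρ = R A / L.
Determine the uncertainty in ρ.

1.46e-05 Ω·m

Each factor contributes (exponent × relative error)² to (δρ/ρ)²:
  (1·δR/R)² = (1×0.0866)² = 0.00750;  (1·δA/A)² = (1×0.0532)² = 0.00283;  (-1·δL/L)² = (-1×0.0802)² = 0.00644
δρ/ρ = √(0.0168) = 0.129
ρ = 0.000113 Ω·m, so δρ = 0.129 × 0.000113 = 1.46e-05 Ω·m.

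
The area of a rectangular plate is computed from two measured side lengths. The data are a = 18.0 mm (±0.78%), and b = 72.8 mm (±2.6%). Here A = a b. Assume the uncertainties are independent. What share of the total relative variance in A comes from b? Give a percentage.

(δA/A)² = (1·δa/a)² + (1·δb/b)²
  a term: (1×0.00780)² = 6.08e-05
  b term: (1×0.0260)² = 0.000676
Total = 0.000737. Share from b = 0.000676/0.000737 = 0.917.

91.7%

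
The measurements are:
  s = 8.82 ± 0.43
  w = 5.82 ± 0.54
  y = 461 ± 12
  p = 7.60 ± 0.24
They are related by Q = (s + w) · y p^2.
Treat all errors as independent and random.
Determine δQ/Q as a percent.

8.30%

Let u = s + w = 14.6. δu = √(δs² + δw²) = √(0.185 + 0.292) = 0.690, so δu/u = 0.0472.
Q is then a monomial in u, y, p:
δQ/Q = √((δu/u)² + (1·δy/y)² + (2·δp/p)²) = √(0.00222 + 0.000678 + 0.00399) = 0.0830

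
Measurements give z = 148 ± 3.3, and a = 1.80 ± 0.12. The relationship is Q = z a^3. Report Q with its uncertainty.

863 ± 174

Q is a product of powers, so relative uncertainties combine in quadrature:
  (1·δz/z)² = (1×0.0223)² = 0.000497;  (3·δa/a)² = (3×0.0667)² = 0.0400
δQ/Q = √(0.0405) = 0.201
Q = 863, so δQ = 0.201 × 863 = 174.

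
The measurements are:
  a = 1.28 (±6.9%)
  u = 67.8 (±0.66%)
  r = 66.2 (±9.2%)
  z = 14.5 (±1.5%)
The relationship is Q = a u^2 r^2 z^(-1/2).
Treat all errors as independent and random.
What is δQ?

Relative error in a monomial: (δQ/Q)² = Σ (nᵢ · δxᵢ/xᵢ)².
  (1·δa/a)² = (1×0.0690)² = 0.00476;  (2·δu/u)² = (2×0.00660)² = 0.000174;  (2·δr/r)² = (2×0.0920)² = 0.0339;  (−½·δz/z)² = (-0.5×0.0150)² = 5.62e-05
δQ/Q = √(0.0388) = 0.197
Q = 6.77e+06, so δQ = 0.197 × 6.77e+06 = 1.33e+06.

1.33e+06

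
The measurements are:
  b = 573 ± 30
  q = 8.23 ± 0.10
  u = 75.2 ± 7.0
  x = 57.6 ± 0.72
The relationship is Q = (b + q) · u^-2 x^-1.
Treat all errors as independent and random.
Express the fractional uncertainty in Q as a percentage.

19.4%

Let w = b + q = 581. δw = √(δb² + δq²) = √(900 + 0.0100) = 30.0, so δw/w = 0.0516.
Q is then a monomial in w, u, x:
δQ/Q = √((δw/w)² + (-2·δu/u)² + (-1·δx/x)²) = √(0.00266 + 0.0347 + 0.000156) = 0.194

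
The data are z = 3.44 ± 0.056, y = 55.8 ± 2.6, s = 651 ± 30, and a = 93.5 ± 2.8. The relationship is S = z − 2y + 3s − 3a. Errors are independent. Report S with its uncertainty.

1560 ± 90.5

Each term contributes (cᵢ δxᵢ)² to (δS)²:
  (δz)² = 0.00314;  (2·δy)² = 27.0;  (3·δs)² = 8100;  (3·δa)² = 70.6
δS = √(8200) = 90.5
S = 1560.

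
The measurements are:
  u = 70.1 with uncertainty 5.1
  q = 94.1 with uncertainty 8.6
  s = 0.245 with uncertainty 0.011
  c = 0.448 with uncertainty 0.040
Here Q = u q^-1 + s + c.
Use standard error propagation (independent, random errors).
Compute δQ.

0.0964

Let p = u·q^-1 = 0.745. δp/p = √((1·δu/u)² + (-1·δq/q)²) = √(0.00529 + 0.00835) = 0.117, so δp = 0.0870.
Q = p + s + c: δQ = √(δp² + δs² + δc²) = √(0.00757 + 0.000121 + 0.00160) = 0.0964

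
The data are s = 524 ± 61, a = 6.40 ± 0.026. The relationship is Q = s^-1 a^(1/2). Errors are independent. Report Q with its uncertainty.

0.00483 ± 0.000562

Relative error in a monomial: (δQ/Q)² = Σ (nᵢ · δxᵢ/xᵢ)².
  (-1·δs/s)² = (-1×0.116)² = 0.0136;  (½·δa/a)² = (0.5×0.00406)² = 4.13e-06
δQ/Q = √(0.0136) = 0.116
Q = 0.00483, so δQ = 0.116 × 0.00483 = 0.000562.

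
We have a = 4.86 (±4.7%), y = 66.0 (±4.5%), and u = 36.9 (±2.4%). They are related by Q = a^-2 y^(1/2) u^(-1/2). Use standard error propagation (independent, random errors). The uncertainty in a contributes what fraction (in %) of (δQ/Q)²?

(δQ/Q)² = (-2·δa/a)² + (½·δy/y)² + (−½·δu/u)²
  a term: (-2×0.0470)² = 0.00884
  y term: (0.5×0.0450)² = 0.000506
  u term: (-0.5×0.0240)² = 0.000144
Total = 0.00949. Share from a = 0.00884/0.00949 = 0.931.

93.1%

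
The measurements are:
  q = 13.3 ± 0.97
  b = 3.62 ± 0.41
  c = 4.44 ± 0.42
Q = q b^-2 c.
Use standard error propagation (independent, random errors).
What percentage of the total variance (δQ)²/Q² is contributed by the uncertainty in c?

13.6%

(δQ/Q)² = (1·δq/q)² + (-2·δb/b)² + (1·δc/c)²
  q term: (1×0.0729)² = 0.00532
  b term: (-2×0.113)² = 0.0513
  c term: (1×0.0946)² = 0.00895
Total = 0.0656. Share from c = 0.00895/0.0656 = 0.136.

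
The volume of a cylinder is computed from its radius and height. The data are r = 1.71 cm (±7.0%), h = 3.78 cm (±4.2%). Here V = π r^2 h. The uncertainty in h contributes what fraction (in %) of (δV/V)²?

(δV/V)² = (2·δr/r)² + (1·δh/h)²
  r term: (2×0.0700)² = 0.0196
  h term: (1×0.0420)² = 0.00176
Total = 0.0214. Share from h = 0.00176/0.0214 = 0.0826.

8.26%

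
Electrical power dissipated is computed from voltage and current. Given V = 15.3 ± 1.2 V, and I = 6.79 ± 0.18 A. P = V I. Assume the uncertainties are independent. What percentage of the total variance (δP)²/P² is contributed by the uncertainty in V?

89.7%

(δP/P)² = (1·δV/V)² + (1·δI/I)²
  V term: (1×0.0784)² = 0.00615
  I term: (1×0.0265)² = 0.000703
Total = 0.00685. Share from V = 0.00615/0.00685 = 0.897.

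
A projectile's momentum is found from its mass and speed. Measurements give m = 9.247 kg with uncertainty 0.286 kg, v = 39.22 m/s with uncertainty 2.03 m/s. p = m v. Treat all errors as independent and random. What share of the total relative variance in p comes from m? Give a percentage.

(δp/p)² = (1·δm/m)² + (1·δv/v)²
  m term: (1×0.0309)² = 0.000957
  v term: (1×0.0518)² = 0.00268
Total = 0.00364. Share from m = 0.000957/0.00364 = 0.263.

26.3%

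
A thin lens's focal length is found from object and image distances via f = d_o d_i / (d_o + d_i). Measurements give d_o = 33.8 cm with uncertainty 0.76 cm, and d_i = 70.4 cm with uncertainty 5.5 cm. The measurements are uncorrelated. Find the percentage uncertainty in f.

2.95%

∂f/∂d_o = (d_i/(d_o+d_i))² = 0.456;  ∂f/∂d_i = (d_o/(d_o+d_i))² = 0.105
δf = √((∂f/∂d_o · δd_o)² + (∂f/∂d_i · δd_i)²) = √(0.120 + 0.335) = 0.675 cm
f = 22.8 cm, so δf/f = 0.675/22.8 = 0.0295.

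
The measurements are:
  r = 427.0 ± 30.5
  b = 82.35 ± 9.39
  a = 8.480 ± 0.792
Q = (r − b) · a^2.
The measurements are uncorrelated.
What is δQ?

Let u = r − b = 344.6. δu = √(δr² + δb²) = √(930 + 88.2) = 31.9, so δu/u = 0.0926.
Q is then a monomial in u, a:
δQ/Q = √((δu/u)² + (2·δa/a)²) = √(0.00857 + 0.0349) = 0.208
Q = 24780, so δQ = 0.208 × 24780 = 5170.

5170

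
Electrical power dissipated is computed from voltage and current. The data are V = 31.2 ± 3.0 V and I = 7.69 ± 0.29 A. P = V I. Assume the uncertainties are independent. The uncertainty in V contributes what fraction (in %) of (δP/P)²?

86.7%

(δP/P)² = (1·δV/V)² + (1·δI/I)²
  V term: (1×0.0962)² = 0.00925
  I term: (1×0.0377)² = 0.00142
Total = 0.0107. Share from V = 0.00925/0.0107 = 0.867.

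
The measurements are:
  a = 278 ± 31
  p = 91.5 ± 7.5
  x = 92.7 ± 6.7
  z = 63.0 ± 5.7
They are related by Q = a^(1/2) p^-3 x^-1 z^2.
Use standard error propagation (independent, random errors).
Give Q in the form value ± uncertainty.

Relative error in a monomial: (δQ/Q)² = Σ (nᵢ · δxᵢ/xᵢ)².
  (½·δa/a)² = (0.5×0.112)² = 0.00311;  (-3·δp/p)² = (-3×0.0820)² = 0.0605;  (-1·δx/x)² = (-1×0.0723)² = 0.00522;  (2·δz/z)² = (2×0.0905)² = 0.0327
δQ/Q = √(0.102) = 0.319
Q = 0.000932, so δQ = 0.319 × 0.000932 = 0.000297.

0.000932 ± 0.000297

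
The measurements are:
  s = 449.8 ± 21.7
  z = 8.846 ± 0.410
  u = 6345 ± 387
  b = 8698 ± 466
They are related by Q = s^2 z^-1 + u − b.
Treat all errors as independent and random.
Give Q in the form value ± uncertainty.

20520 ± 2520

Let p = s^2·z^-1 = 22870. δp/p = √((2·δs/s)² + (-1·δz/z)²) = √(0.00931 + 0.00215) = 0.107, so δp = 2450.
Q = p + u − b: δQ = √(δp² + δu² + δb²) = √(5.99e+06 + 1.5e+05 + 2.17e+05) = 2520
Q = 20520.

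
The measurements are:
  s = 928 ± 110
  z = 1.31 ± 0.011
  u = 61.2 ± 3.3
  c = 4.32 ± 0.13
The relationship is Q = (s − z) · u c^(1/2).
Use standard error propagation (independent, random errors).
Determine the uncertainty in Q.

Let w = s − z = 927. δw = √(δs² + δz²) = √(12100 + 0.000121) = 110, so δw/w = 0.119.
Q is then a monomial in w, u, c:
δQ/Q = √((δw/w)² + (1·δu/u)² + (½·δc/c)²) = √(0.0141 + 0.00291 + 0.000226) = 0.131
Q = 1.18e+05, so δQ = 0.131 × 1.18e+05 = 15500.

15500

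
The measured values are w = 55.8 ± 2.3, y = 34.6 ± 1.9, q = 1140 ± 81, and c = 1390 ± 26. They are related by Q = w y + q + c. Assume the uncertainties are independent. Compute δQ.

Let p = w·y = 1930. δp/p = √((1·δw/w)² + (1·δy/y)²) = √(0.00170 + 0.00302) = 0.0687, so δp = 133.
Q = p + q + c: δQ = √(δp² + δq² + δc²) = √(17600 + 6560 + 676) = 158

158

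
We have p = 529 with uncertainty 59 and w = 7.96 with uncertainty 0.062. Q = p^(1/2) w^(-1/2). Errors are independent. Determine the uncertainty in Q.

0.456

Q is a product of powers, so relative uncertainties combine in quadrature:
  (½·δp/p)² = (0.5×0.112)² = 0.00311;  (−½·δw/w)² = (-0.5×0.00779)² = 1.52e-05
δQ/Q = √(0.00312) = 0.0559
Q = 8.15, so δQ = 0.0559 × 8.15 = 0.456.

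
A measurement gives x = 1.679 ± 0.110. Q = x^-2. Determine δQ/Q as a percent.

13.1%

Q ∝ x^-2, so δQ/Q = |-2| · δx/x = 2 × 0.0655 = 0.131.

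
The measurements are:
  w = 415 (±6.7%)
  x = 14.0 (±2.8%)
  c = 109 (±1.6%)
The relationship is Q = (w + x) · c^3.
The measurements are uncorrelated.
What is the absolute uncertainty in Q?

Let u = w + x = 429. δu = √(δw² + δx²) = √(773 + 0.154) = 27.8, so δu/u = 0.0648.
Q is then a monomial in u, c:
δQ/Q = √((δu/u)² + (3·δc/c)²) = √(0.00420 + 0.00230) = 0.0807
Q = 5.56e+08, so δQ = 0.0807 × 5.56e+08 = 4.48e+07.

4.48e+07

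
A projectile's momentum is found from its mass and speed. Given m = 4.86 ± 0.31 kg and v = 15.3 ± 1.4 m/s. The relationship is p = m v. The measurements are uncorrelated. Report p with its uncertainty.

Products/powers → add relative errors in quadrature, weighted by exponent:
  (1·δm/m)² = (1×0.0638)² = 0.00407;  (1·δv/v)² = (1×0.0915)² = 0.00837
δp/p = √(0.0124) = 0.112
p = 74.4 kg·m/s, so δp = 0.112 × 74.4 = 8.29 kg·m/s.

74.4 ± 8.29 kg·m/s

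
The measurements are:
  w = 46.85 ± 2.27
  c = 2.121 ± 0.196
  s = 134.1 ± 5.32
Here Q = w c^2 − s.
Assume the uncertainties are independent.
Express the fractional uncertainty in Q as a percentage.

Let p = w·c^2 = 210.8. δp/p = √((1·δw/w)² + (2·δc/c)²) = √(0.00235 + 0.0342) = 0.191, so δp = 40.3.
Q = p − s: δQ = √(δp² + δs²) = √(1620 + 28.3) = 40.6
Q = 76.66, so δQ/Q = 40.6/76.66 = 0.530.

53.0%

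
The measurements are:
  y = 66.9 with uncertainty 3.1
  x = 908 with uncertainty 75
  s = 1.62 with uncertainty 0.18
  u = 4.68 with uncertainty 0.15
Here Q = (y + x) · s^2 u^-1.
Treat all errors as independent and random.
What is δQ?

Let w = y + x = 975. δw = √(δy² + δx²) = √(9.61 + 5620) = 75.1, so δw/w = 0.0770.
Q is then a monomial in w, s, u:
δQ/Q = √((δw/w)² + (2·δs/s)² + (-1·δu/u)²) = √(0.00593 + 0.0494 + 0.00103) = 0.237
Q = 547, so δQ = 0.237 × 547 = 130.

130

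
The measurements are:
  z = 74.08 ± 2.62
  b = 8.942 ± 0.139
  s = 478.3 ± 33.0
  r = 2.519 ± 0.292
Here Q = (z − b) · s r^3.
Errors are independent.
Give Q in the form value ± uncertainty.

Let u = z − b = 65.14. δu = √(δz² + δb²) = √(6.86 + 0.0193) = 2.62, so δu/u = 0.0403.
Q is then a monomial in u, s, r:
δQ/Q = √((δu/u)² + (1·δs/s)² + (3·δr/r)²) = √(0.00162 + 0.00476 + 0.121) = 0.357
Q = 498000, so δQ = 0.357 × 498000 = 1.78e+05.

(4.980 ± 1.78) × 10^5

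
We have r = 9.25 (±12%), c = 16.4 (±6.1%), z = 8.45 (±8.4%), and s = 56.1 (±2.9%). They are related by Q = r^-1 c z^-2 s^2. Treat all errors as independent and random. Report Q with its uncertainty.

78.1 ± 17.4

Products/powers → add relative errors in quadrature, weighted by exponent:
  (-1·δr/r)² = (-1×0.120)² = 0.0144;  (1·δc/c)² = (1×0.0610)² = 0.00372;  (-2·δz/z)² = (-2×0.0840)² = 0.0282;  (2·δs/s)² = (2×0.0290)² = 0.00336
δQ/Q = √(0.0497) = 0.223
Q = 78.1, so δQ = 0.223 × 78.1 = 17.4.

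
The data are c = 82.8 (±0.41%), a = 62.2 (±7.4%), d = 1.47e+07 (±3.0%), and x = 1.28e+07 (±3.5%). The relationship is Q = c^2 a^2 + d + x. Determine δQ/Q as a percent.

7.37%

Let p = c^2·a^2 = 2.65e+07. δp/p = √((2·δc/c)² + (2·δa/a)²) = √(6.72e-05 + 0.0219) = 0.148, so δp = 3.93e+06.
Q = p + d + x: δQ = √(δp² + δd² + δx²) = √(1.55e+13 + 1.94e+11 + 2.01e+11) = 3.98e+06
Q = 5.4e+07, so δQ/Q = 3.98e+06/5.4e+07 = 0.0737.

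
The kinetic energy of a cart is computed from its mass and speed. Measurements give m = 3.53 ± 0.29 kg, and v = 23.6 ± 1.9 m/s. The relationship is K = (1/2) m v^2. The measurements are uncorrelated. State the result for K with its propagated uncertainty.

983 ± 178 J

K is a product of powers, so relative uncertainties combine in quadrature:
  (1·δm/m)² = (1×0.0822)² = 0.00675;  (2·δv/v)² = (2×0.0805)² = 0.0259
δK/K = √(0.0327) = 0.181
K = 983 J, so δK = 0.181 × 983 = 178 J.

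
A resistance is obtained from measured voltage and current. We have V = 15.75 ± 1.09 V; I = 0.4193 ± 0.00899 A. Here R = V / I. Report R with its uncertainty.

For a monomial R ∝ V, I^-1, fractional errors add in quadrature:
  (1·δV/V)² = (1×0.0692)² = 0.00479;  (-1·δI/I)² = (-1×0.0214)² = 0.000460
δR/R = √(0.00525) = 0.0725
R = 37.56 Ω, so δR = 0.0725 × 37.56 = 2.72 Ω.

37.56 ± 2.72 Ω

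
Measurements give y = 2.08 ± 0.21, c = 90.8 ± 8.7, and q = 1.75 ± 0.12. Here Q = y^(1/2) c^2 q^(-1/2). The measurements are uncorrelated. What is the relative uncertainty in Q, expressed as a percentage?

20.1%

For a monomial Q ∝ y^(1/2), c^2, q^(-1/2), fractional errors add in quadrature:
  (½·δy/y)² = (0.5×0.101)² = 0.00255;  (2·δc/c)² = (2×0.0958)² = 0.0367;  (−½·δq/q)² = (-0.5×0.0686)² = 0.00118
δQ/Q = √(0.0404) = 0.201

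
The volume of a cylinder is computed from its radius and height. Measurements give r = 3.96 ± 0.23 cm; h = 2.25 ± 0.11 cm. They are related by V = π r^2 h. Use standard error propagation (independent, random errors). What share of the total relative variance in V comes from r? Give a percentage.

(δV/V)² = (2·δr/r)² + (1·δh/h)²
  r term: (2×0.0581)² = 0.0135
  h term: (1×0.0489)² = 0.00239
Total = 0.0159. Share from r = 0.0135/0.0159 = 0.850.

85.0%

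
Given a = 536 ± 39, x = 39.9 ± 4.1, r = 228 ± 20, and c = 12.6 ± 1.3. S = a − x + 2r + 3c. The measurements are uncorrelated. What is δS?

56.2

Absolute uncertainties add in quadrature for a linear combination:
  (δa)² = 1520;  (δx)² = 16.8;  (2·δr)² = 1600;  (3·δc)² = 15.2
δS = √(3150) = 56.2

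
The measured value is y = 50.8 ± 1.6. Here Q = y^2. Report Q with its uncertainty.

Q ∝ y^2, so δQ/Q = |2| · δy/y = 2 × 0.0315 = 0.0630.
Q = 2580, so δQ = 0.0630 × 2580 = 163.

2580 ± 163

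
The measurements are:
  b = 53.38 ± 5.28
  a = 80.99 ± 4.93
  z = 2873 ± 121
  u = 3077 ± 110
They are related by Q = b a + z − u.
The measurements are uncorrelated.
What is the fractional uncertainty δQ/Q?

0.128

Let p = b·a = 4323. δp/p = √((1·δb/b)² + (1·δa/a)²) = √(0.00978 + 0.00371) = 0.116, so δp = 502.
Q = p + z − u: δQ = √(δp² + δz² + δu²) = √(2.52e+05 + 14600 + 12100) = 528
Q = 4119, so δQ/Q = 528/4119 = 0.128.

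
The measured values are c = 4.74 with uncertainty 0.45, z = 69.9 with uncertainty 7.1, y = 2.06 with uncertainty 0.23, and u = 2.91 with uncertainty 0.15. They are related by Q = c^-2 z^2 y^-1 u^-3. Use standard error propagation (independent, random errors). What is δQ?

1.44

Each factor contributes (exponent × relative error)² to (δQ/Q)²:
  (-2·δc/c)² = (-2×0.0949)² = 0.0361;  (2·δz/z)² = (2×0.102)² = 0.0413;  (-1·δy/y)² = (-1×0.112)² = 0.0125;  (-3·δu/u)² = (-3×0.0515)² = 0.0239
δQ/Q = √(0.114) = 0.337
Q = 4.28, so δQ = 0.337 × 4.28 = 1.44.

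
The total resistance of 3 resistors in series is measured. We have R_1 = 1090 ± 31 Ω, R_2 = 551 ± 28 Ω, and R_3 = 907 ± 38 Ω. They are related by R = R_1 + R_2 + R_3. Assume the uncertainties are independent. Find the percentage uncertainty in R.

For a sum/difference, combine absolute errors in quadrature:
  (δR_1)² = 961;  (δR_2)² = 784;  (δR_3)² = 1440
δR = √(3190) = 56.5 Ω
R = 2550 Ω, so δR/R = 56.5/2550 = 0.0222.

2.22%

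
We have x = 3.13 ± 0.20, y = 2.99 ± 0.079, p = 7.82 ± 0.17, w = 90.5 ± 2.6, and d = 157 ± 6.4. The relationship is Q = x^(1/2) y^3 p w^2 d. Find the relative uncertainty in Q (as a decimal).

0.113

Since Q is a product/quotient, work with relative uncertainties:
  (½·δx/x)² = (0.5×0.0639)² = 0.00102;  (3·δy/y)² = (3×0.0264)² = 0.00628;  (1·δp/p)² = (1×0.0217)² = 0.000473;  (2·δw/w)² = (2×0.0287)² = 0.00330;  (1·δd/d)² = (1×0.0408)² = 0.00166
δQ/Q = √(0.0127) = 0.113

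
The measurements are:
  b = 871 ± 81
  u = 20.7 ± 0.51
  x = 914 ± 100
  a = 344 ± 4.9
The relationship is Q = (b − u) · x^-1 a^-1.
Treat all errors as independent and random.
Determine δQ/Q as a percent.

Let w = b − u = 850. δw = √(δb² + δu²) = √(6560 + 0.260) = 81.0, so δw/w = 0.0953.
Q is then a monomial in w, x, a:
δQ/Q = √((δw/w)² + (-1·δx/x)² + (-1·δa/a)²) = √(0.00907 + 0.0120 + 0.000203) = 0.146

14.6%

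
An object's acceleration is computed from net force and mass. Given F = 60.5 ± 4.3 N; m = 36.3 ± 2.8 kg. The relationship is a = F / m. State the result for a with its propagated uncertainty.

a is a product of powers, so relative uncertainties combine in quadrature:
  (1·δF/F)² = (1×0.0711)² = 0.00505;  (-1·δm/m)² = (-1×0.0771)² = 0.00595
δa/a = √(0.0110) = 0.105
a = 1.67 m/s^2, so δa = 0.105 × 1.67 = 0.175 m/s^2.

1.67 ± 0.175 m/s^2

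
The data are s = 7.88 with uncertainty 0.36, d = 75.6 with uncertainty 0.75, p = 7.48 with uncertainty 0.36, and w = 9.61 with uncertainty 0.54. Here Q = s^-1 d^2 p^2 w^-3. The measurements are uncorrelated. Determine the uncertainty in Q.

9.16

Q is a product of powers, so relative uncertainties combine in quadrature:
  (-1·δs/s)² = (-1×0.0457)² = 0.00209;  (2·δd/d)² = (2×0.00992)² = 0.000394;  (2·δp/p)² = (2×0.0481)² = 0.00927;  (-3·δw/w)² = (-3×0.0562)² = 0.0284
δQ/Q = √(0.0402) = 0.200
Q = 45.7, so δQ = 0.200 × 45.7 = 9.16.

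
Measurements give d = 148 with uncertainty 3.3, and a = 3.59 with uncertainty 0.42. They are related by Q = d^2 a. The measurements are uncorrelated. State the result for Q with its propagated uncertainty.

Products/powers → add relative errors in quadrature, weighted by exponent:
  (2·δd/d)² = (2×0.0223)² = 0.00199;  (1·δa/a)² = (1×0.117)² = 0.0137
δQ/Q = √(0.0157) = 0.125
Q = 78600, so δQ = 0.125 × 78600 = 9850.

78600 ± 9850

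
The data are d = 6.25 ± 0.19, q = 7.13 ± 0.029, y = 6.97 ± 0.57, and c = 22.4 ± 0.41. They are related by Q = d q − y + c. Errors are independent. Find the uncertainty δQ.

1.54

Let p = d·q = 44.6. δp/p = √((1·δd/d)² + (1·δq/q)²) = √(0.000924 + 1.65e-05) = 0.0307, so δp = 1.37.
Q = p − y + c: δQ = √(δp² + δy² + δc²) = √(1.87 + 0.325 + 0.168) = 1.54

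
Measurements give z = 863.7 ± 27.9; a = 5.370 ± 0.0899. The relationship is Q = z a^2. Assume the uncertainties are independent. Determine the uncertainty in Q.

1160

Each factor contributes (exponent × relative error)² to (δQ/Q)²:
  (1·δz/z)² = (1×0.0323)² = 0.00104;  (2·δa/a)² = (2×0.0167)² = 0.00112
δQ/Q = √(0.00216) = 0.0465
Q = 24910, so δQ = 0.0465 × 24910 = 1160.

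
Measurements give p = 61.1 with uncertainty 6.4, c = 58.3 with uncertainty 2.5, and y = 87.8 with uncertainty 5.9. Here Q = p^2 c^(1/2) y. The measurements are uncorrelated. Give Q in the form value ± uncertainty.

Each factor contributes (exponent × relative error)² to (δQ/Q)²:
  (2·δp/p)² = (2×0.105)² = 0.0439;  (½·δc/c)² = (0.5×0.0429)² = 0.000460;  (1·δy/y)² = (1×0.0672)² = 0.00452
δQ/Q = √(0.0489) = 0.221
Q = 2.5e+06, so δQ = 0.221 × 2.5e+06 = 5.53e+05.

(2.50 ± 0.553) × 10^6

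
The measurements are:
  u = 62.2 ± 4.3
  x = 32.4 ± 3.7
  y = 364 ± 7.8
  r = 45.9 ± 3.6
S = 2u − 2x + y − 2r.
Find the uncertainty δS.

15.5

Absolute uncertainties add in quadrature for a linear combination:
  (2·δu)² = 74.0;  (2·δx)² = 54.8;  (δy)² = 60.8;  (2·δr)² = 51.8
δS = √(241) = 15.5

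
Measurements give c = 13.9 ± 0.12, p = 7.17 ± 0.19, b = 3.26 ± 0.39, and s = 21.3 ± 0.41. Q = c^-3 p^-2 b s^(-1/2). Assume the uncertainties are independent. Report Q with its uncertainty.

Relative error in a monomial: (δQ/Q)² = Σ (nᵢ · δxᵢ/xᵢ)².
  (-3·δc/c)² = (-3×0.00863)² = 0.000671;  (-2·δp/p)² = (-2×0.0265)² = 0.00281;  (1·δb/b)² = (1×0.120)² = 0.0143;  (−½·δs/s)² = (-0.5×0.0192)² = 9.26e-05
δQ/Q = √(0.0179) = 0.134
Q = 5.12e-06, so δQ = 0.134 × 5.12e-06 = 6.84e-07.

(5.12 ± 0.684) × 10^-6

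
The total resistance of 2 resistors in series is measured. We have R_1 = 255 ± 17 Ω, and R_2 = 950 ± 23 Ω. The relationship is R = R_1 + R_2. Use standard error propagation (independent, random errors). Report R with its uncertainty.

Absolute uncertainties add in quadrature for a linear combination:
  (δR_1)² = 289;  (δR_2)² = 529
δR = √(818) = 28.6 Ω
R = 1200 Ω.

1200 ± 28.6 Ω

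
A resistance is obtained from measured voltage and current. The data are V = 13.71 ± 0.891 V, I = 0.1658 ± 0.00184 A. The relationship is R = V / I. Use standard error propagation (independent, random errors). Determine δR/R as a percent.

6.59%

Relative error in a monomial: (δR/R)² = Σ (nᵢ · δxᵢ/xᵢ)².
  (1·δV/V)² = (1×0.0650)² = 0.00422;  (-1·δI/I)² = (-1×0.0111)² = 0.000123
δR/R = √(0.00435) = 0.0659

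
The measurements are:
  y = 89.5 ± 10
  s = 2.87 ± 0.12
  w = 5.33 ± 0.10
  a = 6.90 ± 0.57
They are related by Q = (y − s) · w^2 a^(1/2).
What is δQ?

Let u = y − s = 86.6. δu = √(δy² + δs²) = √(100 + 0.0144) = 10.0, so δu/u = 0.115.
Q is then a monomial in u, w, a:
δQ/Q = √((δu/u)² + (2·δw/w)² + (½·δa/a)²) = √(0.0133 + 0.00141 + 0.00171) = 0.128
Q = 6460, so δQ = 0.128 × 6460 = 829.

829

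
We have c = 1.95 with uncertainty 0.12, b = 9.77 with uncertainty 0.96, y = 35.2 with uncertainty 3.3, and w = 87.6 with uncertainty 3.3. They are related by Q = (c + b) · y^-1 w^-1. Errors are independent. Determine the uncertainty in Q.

Let u = c + b = 11.7. δu = √(δc² + δb²) = √(0.0144 + 0.922) = 0.967, so δu/u = 0.0825.
Q is then a monomial in u, y, w:
δQ/Q = √((δu/u)² + (-1·δy/y)² + (-1·δw/w)²) = √(0.00681 + 0.00879 + 0.00142) = 0.130
Q = 0.00380, so δQ = 0.130 × 0.00380 = 0.000496.

0.000496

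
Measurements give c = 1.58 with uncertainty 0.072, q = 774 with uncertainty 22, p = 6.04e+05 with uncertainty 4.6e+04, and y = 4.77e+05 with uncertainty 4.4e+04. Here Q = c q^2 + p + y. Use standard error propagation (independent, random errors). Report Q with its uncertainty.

Let w = c·q^2 = 9.47e+05. δw/w = √((1·δc/c)² + (2·δq/q)²) = √(0.00208 + 0.00323) = 0.0729, so δw = 69000.
Q = w + p + y: δQ = √(δw² + δp² + δy²) = √(4.76e+09 + 2.12e+09 + 1.94e+09) = 93900
Q = 2.03e+06.

(2.03 ± 0.0939) × 10^6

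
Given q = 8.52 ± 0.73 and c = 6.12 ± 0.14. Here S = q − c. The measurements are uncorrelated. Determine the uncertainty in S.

Each term contributes (cᵢ δxᵢ)² to (δS)²:
  (δq)² = 0.533;  (δc)² = 0.0196
δS = √(0.552) = 0.743

0.743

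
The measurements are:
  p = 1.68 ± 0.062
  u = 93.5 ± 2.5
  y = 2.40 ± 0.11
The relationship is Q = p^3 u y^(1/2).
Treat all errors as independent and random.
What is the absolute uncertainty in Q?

79.8

Each factor contributes (exponent × relative error)² to (δQ/Q)²:
  (3·δp/p)² = (3×0.0369)² = 0.0123;  (1·δu/u)² = (1×0.0267)² = 0.000715;  (½·δy/y)² = (0.5×0.0458)² = 0.000525
δQ/Q = √(0.0135) = 0.116
Q = 687, so δQ = 0.116 × 687 = 79.8.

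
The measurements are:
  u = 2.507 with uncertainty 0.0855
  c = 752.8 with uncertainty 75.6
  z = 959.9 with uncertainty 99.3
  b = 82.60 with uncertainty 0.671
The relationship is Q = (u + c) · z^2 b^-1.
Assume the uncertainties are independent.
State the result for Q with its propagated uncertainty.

Let w = u + c = 755.3. δw = √(δu² + δc²) = √(0.00731 + 5720) = 75.6, so δw/w = 0.100.
Q is then a monomial in w, z, b:
δQ/Q = √((δw/w)² + (2·δz/z)² + (-1·δb/b)²) = √(0.0100 + 0.0428 + 6.6e-05) = 0.230
Q = 8.425e+06, so δQ = 0.230 × 8.425e+06 = 1.94e+06.

(8.425 ± 1.94) × 10^6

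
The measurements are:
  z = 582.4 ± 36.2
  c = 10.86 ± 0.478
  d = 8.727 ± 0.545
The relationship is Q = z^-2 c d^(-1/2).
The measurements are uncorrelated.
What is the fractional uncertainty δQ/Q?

0.136

Relative error in a monomial: (δQ/Q)² = Σ (nᵢ · δxᵢ/xᵢ)².
  (-2·δz/z)² = (-2×0.0622)² = 0.0155;  (1·δc/c)² = (1×0.0440)² = 0.00194;  (−½·δd/d)² = (-0.5×0.0624)² = 0.000975
δQ/Q = √(0.0184) = 0.136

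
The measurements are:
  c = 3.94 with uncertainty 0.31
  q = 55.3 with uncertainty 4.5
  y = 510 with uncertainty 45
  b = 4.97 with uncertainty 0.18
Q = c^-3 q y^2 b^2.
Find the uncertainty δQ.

Since Q is a product/quotient, work with relative uncertainties:
  (-3·δc/c)² = (-3×0.0787)² = 0.0557;  (1·δq/q)² = (1×0.0814)² = 0.00662;  (2·δy/y)² = (2×0.0882)² = 0.0311;  (2·δb/b)² = (2×0.0362)² = 0.00525
δQ/Q = √(0.0987) = 0.314
Q = 5.81e+06, so δQ = 0.314 × 5.81e+06 = 1.83e+06.

1.83e+06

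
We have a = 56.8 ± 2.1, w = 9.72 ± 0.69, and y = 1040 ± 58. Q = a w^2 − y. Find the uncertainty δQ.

789

Let p = a·w^2 = 5370. δp/p = √((1·δa/a)² + (2·δw/w)²) = √(0.00137 + 0.0202) = 0.147, so δp = 787.
Q = p − y: δQ = √(δp² + δy²) = √(6.2e+05 + 3360) = 789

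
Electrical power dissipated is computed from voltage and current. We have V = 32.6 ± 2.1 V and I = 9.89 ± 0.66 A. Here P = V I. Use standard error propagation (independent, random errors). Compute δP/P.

P is a product of powers, so relative uncertainties combine in quadrature:
  (1·δV/V)² = (1×0.0644)² = 0.00415;  (1·δI/I)² = (1×0.0667)² = 0.00445
δP/P = √(0.00860) = 0.0928

0.0928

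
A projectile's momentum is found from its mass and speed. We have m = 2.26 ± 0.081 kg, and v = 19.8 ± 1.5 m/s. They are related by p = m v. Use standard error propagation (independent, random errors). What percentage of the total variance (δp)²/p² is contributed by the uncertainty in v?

81.7%

(δp/p)² = (1·δm/m)² + (1·δv/v)²
  m term: (1×0.0358)² = 0.00128
  v term: (1×0.0758)² = 0.00574
Total = 0.00702. Share from v = 0.00574/0.00702 = 0.817.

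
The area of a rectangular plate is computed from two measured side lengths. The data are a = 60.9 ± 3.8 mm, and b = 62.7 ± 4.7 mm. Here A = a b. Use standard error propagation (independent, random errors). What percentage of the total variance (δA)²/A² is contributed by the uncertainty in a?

40.9%

(δA/A)² = (1·δa/a)² + (1·δb/b)²
  a term: (1×0.0624)² = 0.00389
  b term: (1×0.0750)² = 0.00562
Total = 0.00951. Share from a = 0.00389/0.00951 = 0.409.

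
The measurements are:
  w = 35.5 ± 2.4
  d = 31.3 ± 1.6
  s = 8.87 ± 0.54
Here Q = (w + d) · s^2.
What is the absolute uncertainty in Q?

Let u = w + d = 66.8. δu = √(δw² + δd²) = √(5.76 + 2.56) = 2.88, so δu/u = 0.0432.
Q is then a monomial in u, s:
δQ/Q = √((δu/u)² + (2·δs/s)²) = √(0.00186 + 0.0148) = 0.129
Q = 5260, so δQ = 0.129 × 5260 = 679.

679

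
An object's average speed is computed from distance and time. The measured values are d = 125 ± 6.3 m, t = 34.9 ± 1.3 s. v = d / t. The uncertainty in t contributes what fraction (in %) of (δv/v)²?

35.3%

(δv/v)² = (1·δd/d)² + (-1·δt/t)²
  d term: (1×0.0504)² = 0.00254
  t term: (-1×0.0372)² = 0.00139
Total = 0.00393. Share from t = 0.00139/0.00393 = 0.353.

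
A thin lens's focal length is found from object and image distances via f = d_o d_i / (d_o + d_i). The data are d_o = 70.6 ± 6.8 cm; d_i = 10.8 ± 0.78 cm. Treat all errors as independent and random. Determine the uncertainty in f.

∂f/∂d_o = (d_i/(d_o+d_i))² = 0.0176;  ∂f/∂d_i = (d_o/(d_o+d_i))² = 0.752
δf = √((∂f/∂d_o · δd_o)² + (∂f/∂d_i · δd_i)²) = √(0.0143 + 0.344) = 0.599 cm

0.599 cm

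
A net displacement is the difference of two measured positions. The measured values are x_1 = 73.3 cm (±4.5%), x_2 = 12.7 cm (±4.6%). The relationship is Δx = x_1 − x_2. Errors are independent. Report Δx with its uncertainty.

60.6 ± 3.35 cm

Δx is a linear combination, so absolute uncertainties add in quadrature:
  (δx_1)² = 10.9;  (δx_2)² = 0.341
δΔx = √(11.2) = 3.35 cm
Δx = 60.6 cm.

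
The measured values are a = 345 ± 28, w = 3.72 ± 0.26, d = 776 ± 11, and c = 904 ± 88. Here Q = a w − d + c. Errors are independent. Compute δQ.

Let p = a·w = 1280. δp/p = √((1·δa/a)² + (1·δw/w)²) = √(0.00659 + 0.00488) = 0.107, so δp = 137.
Q = p − d + c: δQ = √(δp² + δd² + δc²) = √(18900 + 121 + 7740) = 164

164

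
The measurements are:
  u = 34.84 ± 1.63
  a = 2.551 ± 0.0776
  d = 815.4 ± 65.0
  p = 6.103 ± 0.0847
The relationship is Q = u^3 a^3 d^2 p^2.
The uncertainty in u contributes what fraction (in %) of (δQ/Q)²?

36.3%

(δQ/Q)² = (3·δu/u)² + (3·δa/a)² + (2·δd/d)² + (2·δp/p)²
  u term: (3×0.0468)² = 0.0197
  a term: (3×0.0304)² = 0.00833
  d term: (2×0.0797)² = 0.0254
  p term: (2×0.0139)² = 0.000770
Total = 0.0542. Share from u = 0.0197/0.0542 = 0.363.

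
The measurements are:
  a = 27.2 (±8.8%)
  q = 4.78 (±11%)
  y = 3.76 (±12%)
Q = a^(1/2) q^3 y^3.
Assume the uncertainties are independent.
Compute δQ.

Relative error in a monomial: (δQ/Q)² = Σ (nᵢ · δxᵢ/xᵢ)².
  (½·δa/a)² = (0.5×0.0880)² = 0.00194;  (3·δq/q)² = (3×0.110)² = 0.109;  (3·δy/y)² = (3×0.120)² = 0.130
δQ/Q = √(0.240) = 0.490
Q = 30300, so δQ = 0.490 × 30300 = 14800.

14800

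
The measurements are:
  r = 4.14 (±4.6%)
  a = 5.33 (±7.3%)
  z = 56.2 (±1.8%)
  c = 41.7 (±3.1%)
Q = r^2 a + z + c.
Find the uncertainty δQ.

10.9

Let p = r^2·a = 91.4. δp/p = √((2·δr/r)² + (1·δa/a)²) = √(0.00846 + 0.00533) = 0.117, so δp = 10.7.
Q = p + z + c: δQ = √(δp² + δz² + δc²) = √(115 + 1.02 + 1.67) = 10.9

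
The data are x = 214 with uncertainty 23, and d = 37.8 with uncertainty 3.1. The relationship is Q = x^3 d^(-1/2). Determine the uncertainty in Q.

Since Q is a product/quotient, work with relative uncertainties:
  (3·δx/x)² = (3×0.107)² = 0.104;  (−½·δd/d)² = (-0.5×0.0820)² = 0.00168
δQ/Q = √(0.106) = 0.325
Q = 1.59e+06, so δQ = 0.325 × 1.59e+06 = 5.18e+05.

5.18e+05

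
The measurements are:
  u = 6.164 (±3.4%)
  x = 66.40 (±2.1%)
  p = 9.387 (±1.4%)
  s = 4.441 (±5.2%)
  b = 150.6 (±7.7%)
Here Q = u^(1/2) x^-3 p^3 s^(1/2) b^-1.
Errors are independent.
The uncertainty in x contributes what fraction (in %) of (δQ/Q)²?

(δQ/Q)² = (½·δu/u)² + (-3·δx/x)² + (3·δp/p)² + (½·δs/s)² + (-1·δb/b)²
  u term: (0.5×0.0340)² = 0.000289
  x term: (-3×0.0210)² = 0.00397
  p term: (3×0.0140)² = 0.00176
  s term: (0.5×0.0520)² = 0.000676
  b term: (-1×0.0770)² = 0.00593
Total = 0.0126. Share from x = 0.00397/0.0126 = 0.314.

31.4%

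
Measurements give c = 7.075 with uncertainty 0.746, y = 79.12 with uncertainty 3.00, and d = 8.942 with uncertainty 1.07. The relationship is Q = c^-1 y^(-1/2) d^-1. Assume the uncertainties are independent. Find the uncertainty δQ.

Products/powers → add relative errors in quadrature, weighted by exponent:
  (-1·δc/c)² = (-1×0.105)² = 0.0111;  (−½·δy/y)² = (-0.5×0.0379)² = 0.000359;  (-1·δd/d)² = (-1×0.120)² = 0.0143
δQ/Q = √(0.0258) = 0.161
Q = 0.001777, so δQ = 0.161 × 0.001777 = 0.000285.

0.000285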